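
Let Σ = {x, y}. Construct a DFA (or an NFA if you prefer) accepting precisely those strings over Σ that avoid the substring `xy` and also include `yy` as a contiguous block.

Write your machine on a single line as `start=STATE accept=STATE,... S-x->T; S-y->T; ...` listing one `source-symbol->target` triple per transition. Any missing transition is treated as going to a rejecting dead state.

start=A; accept=D,E; A-x->B; A-y->C; B-x->B; B-y->B; C-x->B; C-y->D; D-x->E; D-y->D; E-x->E; E-y->B

Build one automaton per condition and run them in lockstep. One (3 states) tracks partial matches of the forbidden pattern `xy`; the other (3 states) tracks whether and how much of `yy` has been seen. Each combined state is a pair, one component from each; accept when both components accept. Minimizing collapses redundant product states.
       x  y 
>  A   B  C 
   B   B  B 
   C   B  D 
 * D   E  D 
 * E   E  B 
(> = start, * = accepting)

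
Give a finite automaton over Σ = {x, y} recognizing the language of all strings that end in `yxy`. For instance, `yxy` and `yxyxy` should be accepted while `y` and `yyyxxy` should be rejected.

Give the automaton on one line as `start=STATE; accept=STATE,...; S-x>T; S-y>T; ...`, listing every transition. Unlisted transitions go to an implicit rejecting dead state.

start=S0; accept=S3; S0-x>S0; S0-y>S1; S1-x>S2; S1-y>S1; S2-x>S0; S2-y>S3; S3-x>S2; S3-y>S1

Let each state record the length of the longest suffix of the input read so far that is also a prefix of `yxy`. S1 means the last symbol is `y`; S2 means the last 2 symbols are `yx`; S3 means the last 3 symbols are `yxy`. Accept only at S3, where the string currently ends in `yxy`.
4 states suffice.
        x   y  
>  S0   S0  S1 
   S1   S2  S1 
   S2   S0  S3 
 * S3   S2  S1 
(> = start, * = accepting)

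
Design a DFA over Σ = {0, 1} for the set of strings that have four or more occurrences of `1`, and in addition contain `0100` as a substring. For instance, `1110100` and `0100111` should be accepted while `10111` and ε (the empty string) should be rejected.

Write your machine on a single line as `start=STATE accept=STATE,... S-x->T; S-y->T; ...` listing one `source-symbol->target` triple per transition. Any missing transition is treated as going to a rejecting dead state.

start=q0; accept=q19; q0-0->q1; q0-1->q2; q1-0->q1; q1-1->q3; q2-0->q4; q2-1->q5; q3-0->q6; q3-1->q5; q4-0->q4; q4-1->q7; q5-0->q8; q5-1->q9; q6-0->q10; q6-1->q7; q7-0->q11; q7-1->q9; q8-0->q8; q8-1->q12; q9-0->q13; q9-1->q9; q10-0->q10; q10-1->q14; q11-0->q14; q11-1->q12; q12-0->q15; q12-1->q9; q13-0->q13; q13-1->q16; q14-0->q14; q14-1->q17; q15-0->q17; q15-1->q16; q16-0->q18; q16-1->q9; q17-0->q17; q17-1->q19; q18-0->q19; q18-1->q16; q19-0->q19; q19-1->q19

Build one automaton per condition and run them in lockstep. The first has 6 states tracking the count of `1`s, saturating at 5; the second has 5 states tracking whether and how much of `0100` has been seen. A product state is a pair (one from each), accepting exactly when both do. After merging equivalent states the machine shrinks.
          0    1  
>  q0     q1   q2 
   q1     q1   q3 
   q2     q4   q5 
   q3     q6   q5 
   q4     q4   q7 
   q5     q8   q9 
   q6    q10   q7 
   q7    q11   q9 
   q8     q8  q12 
   q9    q13   q9 
   q10   q10  q14 
   q11   q14  q12 
   q12   q15   q9 
   q13   q13  q16 
   q14   q14  q17 
   q15   q17  q16 
   q16   q18   q9 
   q17   q17  q19 
   q18   q19  q16 
 * q19   q19  q19 
(> = start, * = accepting)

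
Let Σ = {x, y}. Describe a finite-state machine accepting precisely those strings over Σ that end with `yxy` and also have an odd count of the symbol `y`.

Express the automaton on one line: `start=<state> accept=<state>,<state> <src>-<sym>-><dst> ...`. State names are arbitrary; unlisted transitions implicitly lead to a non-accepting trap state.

Handle the two conditions separately and then intersect. One (4 states) tracks how much of the suffix `yxy` has currently been matched; the other (2 states) tracks the count of `y`s modulo 2. Each combined state is a pair, one component from each; accept when both components accept. Equivalent product states are then merged.
A 5-state machine:
        x   y  
>  q0   q0  q1 
   q1   q1  q2 
   q2   q3  q1 
   q3   q0  q4 
 * q4   q1  q2 
(> = start, * = accepting)

start=q0 accept=q4 q0-x->q0 q0-y->q1 q1-x->q1 q1-y->q2 q2-x->q3 q2-y->q1 q3-x->q0 q3-y->q4 q4-x->q1 q4-y->q2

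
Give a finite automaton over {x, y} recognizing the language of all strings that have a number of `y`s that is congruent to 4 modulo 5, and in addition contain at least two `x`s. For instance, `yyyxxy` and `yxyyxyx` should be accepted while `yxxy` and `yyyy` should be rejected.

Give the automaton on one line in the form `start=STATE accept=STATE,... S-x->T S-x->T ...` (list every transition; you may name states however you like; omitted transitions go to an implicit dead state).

start=s0 accept=s18,s19 s0-x->s1 s0-y->s2 s1-x->s3 s1-y->s4 s2-x->s4 s2-y->s5 s3-x->s6 s3-y->s7 s4-x->s7 s4-y->s8 s5-x->s8 s5-y->s9 s6-x->s6 s6-y->s10 s7-x->s10 s7-y->s11 s8-x->s11 s8-y->s12 s9-x->s12 s9-y->s13 s10-x->s10 s10-y->s14 s11-x->s14 s11-y->s15 s12-x->s15 s12-y->s16 s13-x->s16 s13-y->s0 s14-x->s14 s14-y->s17 s15-x->s17 s15-y->s18 s16-x->s18 s16-y->s1 s17-x->s17 s17-y->s19 s18-x->s19 s18-y->s3 s19-x->s19 s19-y->s6

Handle the two conditions separately and then intersect. One (5 states) tracks the count of `y`s modulo 5; the other (4 states) tracks the count of `x`s, saturating at 3. Each combined state is a pair, one component from each; accept when both components accept.
A 20-state machine:
          x    y  
>  s0     s1   s2 
   s1     s3   s4 
   s2     s4   s5 
   s3     s6   s7 
   s4     s7   s8 
   s5     s8   s9 
   s6     s6  s10 
   s7    s10  s11 
   s8    s11  s12 
   s9    s12  s13 
   s10   s10  s14 
   s11   s14  s15 
   s12   s15  s16 
   s13   s16   s0 
   s14   s14  s17 
   s15   s17  s18 
   s16   s18   s1 
   s17   s17  s19 
 * s18   s19   s3 
 * s19   s19   s6 
(> = start, * = accepting)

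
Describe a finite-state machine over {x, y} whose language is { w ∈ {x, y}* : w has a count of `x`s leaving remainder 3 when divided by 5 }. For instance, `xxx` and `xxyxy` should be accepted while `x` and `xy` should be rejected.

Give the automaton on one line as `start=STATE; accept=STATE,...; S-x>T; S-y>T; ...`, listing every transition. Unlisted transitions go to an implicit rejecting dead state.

start=q0; accept=q3; q0-x>q1; q0-y>q0; q1-x>q2; q1-y>q1; q2-x>q3; q2-y>q2; q3-x>q4; q3-y>q3; q4-x>q0; q4-y>q4

Keep the running count of `x`s modulo 5: each `x` advances along the cycle q0 → q1 → q2 → q3 → q4 → q0 while other symbols loop. Accept at q3.
5 states suffice.
        x   y  
>  q0   q1  q0 
   q1   q2  q1 
   q2   q3  q2 
 * q3   q4  q3 
   q4   q0  q4 
(> = start, * = accepting)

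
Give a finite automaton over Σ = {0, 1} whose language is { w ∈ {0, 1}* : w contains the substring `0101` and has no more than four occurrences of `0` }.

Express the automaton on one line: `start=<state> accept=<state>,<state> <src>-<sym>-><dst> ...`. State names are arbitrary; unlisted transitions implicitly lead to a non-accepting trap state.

start=A accept=M,O,P A-0->B A-1->A B-0->C B-1->D C-0->E C-1->F D-0->G D-1->H E-0->I E-1->J F-0->K F-1->L G-0->E G-1->M H-0->C H-1->H I-0->I I-1->I J-0->N J-1->I K-0->I K-1->O L-0->E L-1->L M-0->O M-1->M N-0->I N-1->P O-0->P O-1->O P-0->I P-1->P

Handle the two conditions separately and then intersect. One (5 states) tracks whether and how much of `0101` has been seen; the other (6 states) tracks the count of `0`s, saturating at 5. Each combined state is a pair, one component from each; accept when both components accept. Minimizing collapses redundant product states.
A 16-state machine:
       0  1 
>  A   B  A 
   B   C  D 
   C   E  F 
   D   G  H 
   E   I  J 
   F   K  L 
   G   E  M 
   H   C  H 
   I   I  I 
   J   N  I 
   K   I  O 
   L   E  L 
 * M   O  M 
   N   I  P 
 * O   P  O 
 * P   I  P 
(> = start, * = accepting)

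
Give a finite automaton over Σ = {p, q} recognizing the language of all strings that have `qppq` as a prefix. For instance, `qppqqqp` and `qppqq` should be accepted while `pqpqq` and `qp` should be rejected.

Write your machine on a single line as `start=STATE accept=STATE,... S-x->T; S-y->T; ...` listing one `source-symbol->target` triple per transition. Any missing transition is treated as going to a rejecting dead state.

start=s0; accept=s4; s0-p->s5; s0-q->s1; s1-p->s2; s1-q->s5; s2-p->s3; s2-q->s5; s3-p->s5; s3-q->s4; s4-p->s4; s4-q->s4; s5-p->s5; s5-q->s5

Check the first 4 symbols one by one: s0 through s3 record how many have matched `qppq` so far; any wrong symbol goes to the dead state s5. After all 4 match we enter the accepting sink s4.
        p   q  
>  s0   s5  s1 
   s1   s2  s5 
   s2   s3  s5 
   s3   s5  s4 
 * s4   s4  s4 
   s5   s5  s5 
(> = start, * = accepting)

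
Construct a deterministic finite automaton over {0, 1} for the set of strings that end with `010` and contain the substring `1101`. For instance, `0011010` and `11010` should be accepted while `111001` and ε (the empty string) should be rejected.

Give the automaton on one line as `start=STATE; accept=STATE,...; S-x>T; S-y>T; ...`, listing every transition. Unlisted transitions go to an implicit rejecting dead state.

start=q0; accept=q5; q0-0>q0; q0-1>q1; q1-0>q0; q1-1>q2; q2-0>q3; q2-1>q2; q3-0>q0; q3-1>q4; q4-0>q5; q4-1>q6; q5-0>q7; q5-1>q4; q6-0>q7; q6-1>q6; q7-0>q7; q7-1>q4

Build one automaton per condition and run them in lockstep. One (4 states) tracks how much of the suffix `010` has currently been matched; the other (5 states) tracks whether and how much of `1101` has been seen. Each combined state is a pair, one component from each; accept when both components accept. Equivalent product states are then merged.
        0   1  
>  q0   q0  q1 
   q1   q0  q2 
   q2   q3  q2 
   q3   q0  q4 
   q4   q5  q6 
 * q5   q7  q4 
   q6   q7  q6 
   q7   q7  q4 
(> = start, * = accepting)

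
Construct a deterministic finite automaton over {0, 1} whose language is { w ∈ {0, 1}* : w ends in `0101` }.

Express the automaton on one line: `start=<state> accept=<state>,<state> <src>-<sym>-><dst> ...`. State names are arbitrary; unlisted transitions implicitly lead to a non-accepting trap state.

start=q0 accept=q4 q0-0->q1 q0-1->q0 q1-0->q1 q1-1->q2 q2-0->q3 q2-1->q0 q3-0->q1 q3-1->q4 q4-0->q3 q4-1->q0

Let each state record the length of the longest suffix of the input read so far that is also a prefix of `0101`. q1 means the last symbol is `0`; q2 means the last 2 symbols are `01`; q3 means the last 3 symbols are `010`; q4 means the last 4 symbols are `0101`. Accept only at q4, where the string currently ends in `0101`.
5 states suffice.
        0   1  
>  q0   q1  q0 
   q1   q1  q2 
   q2   q3  q0 
   q3   q1  q4 
 * q4   q3  q0 
(> = start, * = accepting)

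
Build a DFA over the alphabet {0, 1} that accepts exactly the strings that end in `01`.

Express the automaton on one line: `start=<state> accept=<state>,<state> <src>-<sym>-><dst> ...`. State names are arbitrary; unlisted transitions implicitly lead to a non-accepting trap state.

Remember how much of `01` the current input suffix matches. State q0 means no match yet; q1 means the last symbol is `0`; q2 means the last 2 symbols are `01`. Only q2 accepts. On a mismatch, fall back to the longest proper suffix that is still a prefix of `01`.
3 states suffice.
        0   1  
>  q0   q1  q0 
   q1   q1  q2 
 * q2   q1  q0 
(> = start, * = accepting)

start=q0 accept=q2 q0-0->q1 q0-1->q0 q1-0->q1 q1-1->q2 q2-0->q1 q2-1->q0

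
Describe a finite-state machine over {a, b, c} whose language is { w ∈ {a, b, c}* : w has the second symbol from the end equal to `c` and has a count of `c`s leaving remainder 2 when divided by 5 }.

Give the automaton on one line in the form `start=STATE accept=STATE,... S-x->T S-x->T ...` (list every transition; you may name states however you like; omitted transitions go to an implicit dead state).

start=q0 accept=q3,q5 q0-a->q0 q0-b->q0 q0-c->q1 q1-a->q2 q1-b->q2 q1-c->q3 q2-a->q2 q2-b->q2 q2-c->q4 q3-a->q5 q3-b->q5 q3-c->q6 q4-a->q5 q4-b->q5 q4-c->q6 q5-a->q7 q5-b->q7 q5-c->q6 q6-a->q6 q6-b->q6 q6-c->q8 q7-a->q7 q7-b->q7 q7-c->q6 q8-a->q8 q8-b->q8 q8-c->q0

Handle the two conditions separately and then intersect. The first has 13 states tracking the last 2 symbols read; the second has 5 states tracking the count of `c`s modulo 5. A product state is a pair (one from each), accepting exactly when both do. Equivalent product states are then merged.
With 9 states:
        a   b   c  
>  q0   q0  q0  q1 
   q1   q2  q2  q3 
   q2   q2  q2  q4 
 * q3   q5  q5  q6 
   q4   q5  q5  q6 
 * q5   q7  q7  q6 
   q6   q6  q6  q8 
   q7   q7  q7  q6 
   q8   q8  q8  q0 
(> = start, * = accepting)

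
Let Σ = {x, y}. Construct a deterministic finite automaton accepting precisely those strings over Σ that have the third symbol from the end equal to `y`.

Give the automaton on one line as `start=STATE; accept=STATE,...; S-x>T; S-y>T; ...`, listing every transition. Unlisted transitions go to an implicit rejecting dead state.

A DFA must remember the last 3 symbols (since which symbol is third-to-last isn't known until the input ends). Use one state per possible window of the last ≤3 symbols; accept from those whose window starts with `y`.
15 states suffice.
          x    y  
>  q0     q1   q2 
   q1     q3   q4 
   q2     q5   q6 
   q3     q7   q8 
   q4     q9  q10 
   q5    q11  q12 
   q6    q13  q14 
   q7     q7   q8 
   q8     q9  q10 
   q9    q11  q12 
   q10   q13  q14 
 * q11    q7   q8 
 * q12    q9  q10 
 * q13   q11  q12 
 * q14   q13  q14 
(> = start, * = accepting)

start=q0; accept=q11,q12,q13,q14; q0-x>q1; q0-y>q2; q1-x>q3; q1-y>q4; q2-x>q5; q2-y>q6; q3-x>q7; q3-y>q8; q4-x>q9; q4-y>q10; q5-x>q11; q5-y>q12; q6-x>q13; q6-y>q14; q7-x>q7; q7-y>q8; q8-x>q9; q8-y>q10; q9-x>q11; q9-y>q12; q10-x>q13; q10-y>q14; q11-x>q7; q11-y>q8; q12-x>q9; q12-y>q10; q13-x>q11; q13-y>q12; q14-x>q13; q14-y>q14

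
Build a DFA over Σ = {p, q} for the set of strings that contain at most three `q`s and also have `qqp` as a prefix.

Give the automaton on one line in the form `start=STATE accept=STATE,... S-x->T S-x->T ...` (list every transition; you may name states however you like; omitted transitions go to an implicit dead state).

start=S0 accept=S4,S5 S0-p->S1 S0-q->S2 S1-p->S1 S1-q->S1 S2-p->S1 S2-q->S3 S3-p->S4 S3-q->S1 S4-p->S4 S4-q->S5 S5-p->S5 S5-q->S1

Handle the two conditions separately and then intersect. The first has 5 states tracking the count of `q`s, saturating at 4; the second has 5 states tracking whether the input so far still matches the prefix `qqp`. A product state is a pair (one from each), accepting exactly when both do. Equivalent product states are then merged.
A 6-state machine:
        p   q  
>  S0   S1  S2 
   S1   S1  S1 
   S2   S1  S3 
   S3   S4  S1 
 * S4   S4  S5 
 * S5   S5  S1 
(> = start, * = accepting)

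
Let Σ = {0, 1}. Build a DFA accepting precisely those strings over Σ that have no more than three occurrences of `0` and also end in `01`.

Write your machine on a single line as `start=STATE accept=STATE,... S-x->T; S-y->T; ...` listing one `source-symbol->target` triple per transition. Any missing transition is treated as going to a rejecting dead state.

Run two small machines in parallel and take their product. The first has 5 states tracking the count of `0`s, saturating at 4; the second has 3 states tracking how much of the suffix `01` has currently been matched. A product state is a pair (one from each), accepting exactly when both do.
          0    1  
>  q0     q1   q0 
   q1     q2   q3 
   q2     q4   q5 
 * q3     q2   q6 
   q4     q7   q8 
 * q5     q4   q9 
   q6     q2   q6 
   q7     q7  q10 
 * q8     q7  q11 
   q9     q4   q9 
   q10    q7  q12 
   q11    q7  q11 
   q12    q7  q12 
(> = start, * = accepting)

start=q0; accept=q3,q5,q8; q0-0->q1; q0-1->q0; q1-0->q2; q1-1->q3; q2-0->q4; q2-1->q5; q3-0->q2; q3-1->q6; q4-0->q7; q4-1->q8; q5-0->q4; q5-1->q9; q6-0->q2; q6-1->q6; q7-0->q7; q7-1->q10; q8-0->q7; q8-1->q11; q9-0->q4; q9-1->q9; q10-0->q7; q10-1->q12; q11-0->q7; q11-1->q11; q12-0->q7; q12-1->q12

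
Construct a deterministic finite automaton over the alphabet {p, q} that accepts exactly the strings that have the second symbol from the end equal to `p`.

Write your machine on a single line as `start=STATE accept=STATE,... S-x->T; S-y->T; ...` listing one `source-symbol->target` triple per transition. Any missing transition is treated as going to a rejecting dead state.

Because acceptance depends on a position counted from the end, the machine has to buffer the most recent 2 symbols. Make each state the string of the last up-to-2 symbols read; on input `x` shift the window left and append `x`. Accept when the buffered window has length 2 and begins with `p`.
        p   q  
>  s0   s1  s2 
   s1   s3  s4 
   s2   s5  s6 
 * s3   s3  s4 
 * s4   s5  s6 
   s5   s3  s4 
   s6   s5  s6 
(> = start, * = accepting)

start=s0; accept=s3,s4; s0-p->s1; s0-q->s2; s1-p->s3; s1-q->s4; s2-p->s5; s2-q->s6; s3-p->s3; s3-q->s4; s4-p->s5; s4-q->s6; s5-p->s3; s5-q->s4; s6-p->s5; s6-q->s6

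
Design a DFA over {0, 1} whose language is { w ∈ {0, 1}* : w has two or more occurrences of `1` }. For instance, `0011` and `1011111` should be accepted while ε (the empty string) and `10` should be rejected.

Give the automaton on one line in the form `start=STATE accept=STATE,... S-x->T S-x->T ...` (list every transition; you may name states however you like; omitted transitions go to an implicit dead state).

start=q0 accept=q2,q3 q0-0->q0 q0-1->q1 q1-0->q1 q1-1->q2 q2-0->q2 q2-1->q3 q3-0->q3 q3-1->q3

Count `1`s, saturating at 3: states q0 through q2 mean 0 through 2 `1`s seen; q3 means more than 2. Each `1` increments (capped at q3); other symbols loop. Accept from {q2, q3}.
A 4-state machine:
        0   1  
>  q0   q0  q1 
   q1   q1  q2 
 * q2   q2  q3 
 * q3   q3  q3 
(> = start, * = accepting)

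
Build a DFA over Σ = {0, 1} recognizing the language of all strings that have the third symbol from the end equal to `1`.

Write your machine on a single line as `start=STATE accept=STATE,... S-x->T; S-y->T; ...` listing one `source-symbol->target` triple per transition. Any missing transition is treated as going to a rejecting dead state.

start=S0; accept=S11,S12,S13,S14; S0-0->S1; S0-1->S2; S1-0->S3; S1-1->S4; S2-0->S5; S2-1->S6; S3-0->S7; S3-1->S8; S4-0->S9; S4-1->S10; S5-0->S11; S5-1->S12; S6-0->S13; S6-1->S14; S7-0->S7; S7-1->S8; S8-0->S9; S8-1->S10; S9-0->S11; S9-1->S12; S10-0->S13; S10-1->S14; S11-0->S7; S11-1->S8; S12-0->S9; S12-1->S10; S13-0->S11; S13-1->S12; S14-0->S13; S14-1->S14

A DFA must remember the last 3 symbols (since which symbol is third-to-last isn't known until the input ends). Use one state per possible window of the last ≤3 symbols; accept from those whose window starts with `1`.
15 states suffice.
          0    1  
>  S0     S1   S2 
   S1     S3   S4 
   S2     S5   S6 
   S3     S7   S8 
   S4     S9  S10 
   S5    S11  S12 
   S6    S13  S14 
   S7     S7   S8 
   S8     S9  S10 
   S9    S11  S12 
   S10   S13  S14 
 * S11    S7   S8 
 * S12    S9  S10 
 * S13   S11  S12 
 * S14   S13  S14 
(> = start, * = accepting)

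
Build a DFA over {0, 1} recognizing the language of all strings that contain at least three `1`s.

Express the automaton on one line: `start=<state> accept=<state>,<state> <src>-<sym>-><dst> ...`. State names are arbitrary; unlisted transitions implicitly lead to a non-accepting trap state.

start=q0 accept=q3,q4 q0-0->q0 q0-1->q1 q1-0->q1 q1-1->q2 q2-0->q2 q2-1->q3 q3-0->q3 q3-1->q4 q4-0->q4 q4-1->q4

Count `1`s, saturating at 4: states q0 through q3 mean 0 through 3 `1`s seen; q4 means more than 3. Each `1` increments (capped at q4); other symbols loop. Accept from {q3, q4}.
With 5 states:
        0   1  
>  q0   q0  q1 
   q1   q1  q2 
   q2   q2  q3 
 * q3   q3  q4 
 * q4   q4  q4 
(> = start, * = accepting)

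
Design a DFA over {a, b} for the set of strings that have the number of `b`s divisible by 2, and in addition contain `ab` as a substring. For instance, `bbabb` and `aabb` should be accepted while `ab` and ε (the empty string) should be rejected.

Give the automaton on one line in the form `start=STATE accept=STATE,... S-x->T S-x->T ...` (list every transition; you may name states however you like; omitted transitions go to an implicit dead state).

start=q0 accept=q4 q0-a->q1 q0-b->q2 q1-a->q1 q1-b->q3 q2-a->q3 q2-b->q0 q3-a->q3 q3-b->q4 q4-a->q4 q4-b->q3

Handle the two conditions separately and then intersect. The first has 2 states tracking the count of `b`s modulo 2; the second has 3 states tracking whether and how much of `ab` has been seen. A product state is a pair (one from each), accepting exactly when both do. Equivalent product states are then merged.
With 5 states:
        a   b  
>  q0   q1  q2 
   q1   q1  q3 
   q2   q3  q0 
   q3   q3  q4 
 * q4   q4  q3 
(> = start, * = accepting)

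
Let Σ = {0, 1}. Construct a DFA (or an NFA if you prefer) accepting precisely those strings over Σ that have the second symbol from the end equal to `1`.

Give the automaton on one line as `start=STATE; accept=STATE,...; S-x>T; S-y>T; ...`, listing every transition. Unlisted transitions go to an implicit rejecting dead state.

start=S0; accept=S5,S6; S0-0>S1; S0-1>S2; S1-0>S3; S1-1>S4; S2-0>S5; S2-1>S6; S3-0>S3; S3-1>S4; S4-0>S5; S4-1>S6; S5-0>S3; S5-1>S4; S6-0>S5; S6-1>S6

Because acceptance depends on a position counted from the end, the machine has to buffer the most recent 2 symbols. Make each state the string of the last up-to-2 symbols read; on input `x` shift the window left and append `x`. Accept when the buffered window has length 2 and begins with `1`.
A 7-state machine:
        0   1  
>  S0   S1  S2 
   S1   S3  S4 
   S2   S5  S6 
   S3   S3  S4 
   S4   S5  S6 
 * S5   S3  S4 
 * S6   S5  S6 
(> = start, * = accepting)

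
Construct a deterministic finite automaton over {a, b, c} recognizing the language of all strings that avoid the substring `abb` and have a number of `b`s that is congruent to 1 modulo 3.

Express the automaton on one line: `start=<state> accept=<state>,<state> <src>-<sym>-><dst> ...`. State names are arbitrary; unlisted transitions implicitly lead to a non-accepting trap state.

Handle the two conditions separately and then intersect. The first has 4 states tracking partial matches of the forbidden pattern `abb`; the second has 3 states tracking the count of `b`s modulo 3. A product state is a pair (one from each), accepting exactly when both do. Equivalent product states are then merged.
        a   b   c  
>  S0   S1  S2  S0 
   S1   S1  S3  S0 
 * S2   S4  S5  S2 
 * S3   S4  S6  S2 
 * S4   S4  S7  S2 
   S5   S8  S0  S5 
   S6   S6  S6  S6 
   S7   S8  S6  S5 
   S8   S8  S9  S5 
   S9   S1  S6  S0 
(> = start, * = accepting)

start=S0 accept=S2,S3,S4 S0-a->S1 S0-b->S2 S0-c->S0 S1-a->S1 S1-b->S3 S1-c->S0 S2-a->S4 S2-b->S5 S2-c->S2 S3-a->S4 S3-b->S6 S3-c->S2 S4-a->S4 S4-b->S7 S4-c->S2 S5-a->S8 S5-b->S0 S5-c->S5 S6-a->S6 S6-b->S6 S6-c->S6 S7-a->S8 S7-b->S6 S7-c->S5 S8-a->S8 S8-b->S9 S8-c->S5 S9-a->S1 S9-b->S6 S9-c->S0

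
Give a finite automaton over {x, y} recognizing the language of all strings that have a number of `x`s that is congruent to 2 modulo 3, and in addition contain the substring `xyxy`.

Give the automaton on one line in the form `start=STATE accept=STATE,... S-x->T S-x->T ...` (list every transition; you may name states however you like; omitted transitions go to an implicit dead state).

start=S0 accept=S11 S0-x->S1 S0-y->S0 S1-x->S2 S1-y->S3 S2-x->S4 S2-y->S5 S3-x->S6 S3-y->S7 S4-x->S1 S4-y->S8 S5-x->S9 S5-y->S10 S6-x->S4 S6-y->S11 S7-x->S2 S7-y->S7 S8-x->S12 S8-y->S0 S9-x->S1 S9-y->S13 S10-x->S4 S10-y->S10 S11-x->S13 S11-y->S11 S12-x->S2 S12-y->S14 S13-x->S14 S13-y->S13 S14-x->S11 S14-y->S14

Handle the two conditions separately and then intersect. The first has 3 states tracking the count of `x`s modulo 3; the second has 5 states tracking whether and how much of `xyxy` has been seen. A product state is a pair (one from each), accepting exactly when both do.
With 15 states:
          x    y  
>  S0     S1   S0 
   S1     S2   S3 
   S2     S4   S5 
   S3     S6   S7 
   S4     S1   S8 
   S5     S9  S10 
   S6     S4  S11 
   S7     S2   S7 
   S8    S12   S0 
   S9     S1  S13 
   S10    S4  S10 
 * S11   S13  S11 
   S12    S2  S14 
   S13   S14  S13 
   S14   S11  S14 
(> = start, * = accepting)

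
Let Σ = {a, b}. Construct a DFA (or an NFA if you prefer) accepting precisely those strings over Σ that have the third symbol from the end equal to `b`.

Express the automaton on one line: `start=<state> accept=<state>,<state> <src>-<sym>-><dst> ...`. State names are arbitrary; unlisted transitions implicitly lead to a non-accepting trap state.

Because acceptance depends on a position counted from the end, the machine has to buffer the most recent 3 symbols. Make each state the string of the last up-to-3 symbols read; on input `x` shift the window left and append `x`. Accept when the buffered window has length 3 and begins with `b`.
15 states suffice.
          a    b  
>  s0     s1   s2 
   s1     s3   s4 
   s2     s5   s6 
   s3     s7   s8 
   s4     s9  s10 
   s5    s11  s12 
   s6    s13  s14 
   s7     s7   s8 
   s8     s9  s10 
   s9    s11  s12 
   s10   s13  s14 
 * s11    s7   s8 
 * s12    s9  s10 
 * s13   s11  s12 
 * s14   s13  s14 
(> = start, * = accepting)

start=s0 accept=s11,s12,s13,s14 s0-a->s1 s0-b->s2 s1-a->s3 s1-b->s4 s2-a->s5 s2-b->s6 s3-a->s7 s3-b->s8 s4-a->s9 s4-b->s10 s5-a->s11 s5-b->s12 s6-a->s13 s6-b->s14 s7-a->s7 s7-b->s8 s8-a->s9 s8-b->s10 s9-a->s11 s9-b->s12 s10-a->s13 s10-b->s14 s11-a->s7 s11-b->s8 s12-a->s9 s12-b->s10 s13-a->s11 s13-b->s12 s14-a->s13 s14-b->s14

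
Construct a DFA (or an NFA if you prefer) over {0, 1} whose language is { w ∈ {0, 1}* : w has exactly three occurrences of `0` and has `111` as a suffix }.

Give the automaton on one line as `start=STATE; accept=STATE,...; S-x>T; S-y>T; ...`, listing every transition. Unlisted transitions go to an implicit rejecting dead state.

Run two small machines in parallel and take their product. The first has 5 states tracking the count of `0`s, saturating at 4; the second has 4 states tracking how much of the suffix `111` has currently been matched. A product state is a pair (one from each), accepting exactly when both do.
With 20 states:
          0    1  
>  s0     s1   s2 
   s1     s3   s4 
   s2     s1   s5 
   s3     s6   s7 
   s4     s3   s8 
   s5     s1   s9 
   s6    s10  s11 
   s7     s6  s12 
   s8     s3  s13 
   s9     s1   s9 
   s10   s10  s14 
   s11   s10  s15 
   s12    s6  s16 
   s13    s3  s13 
   s14   s10  s17 
   s15   s10  s18 
   s16    s6  s16 
   s17   s10  s19 
 * s18   s10  s18 
   s19   s10  s19 
(> = start, * = accepting)

start=s0; accept=s18; s0-0>s1; s0-1>s2; s1-0>s3; s1-1>s4; s2-0>s1; s2-1>s5; s3-0>s6; s3-1>s7; s4-0>s3; s4-1>s8; s5-0>s1; s5-1>s9; s6-0>s10; s6-1>s11; s7-0>s6; s7-1>s12; s8-0>s3; s8-1>s13; s9-0>s1; s9-1>s9; s10-0>s10; s10-1>s14; s11-0>s10; s11-1>s15; s12-0>s6; s12-1>s16; s13-0>s3; s13-1>s13; s14-0>s10; s14-1>s17; s15-0>s10; s15-1>s18; s16-0>s6; s16-1>s16; s17-0>s10; s17-1>s19; s18-0>s10; s18-1>s18; s19-0>s10; s19-1>s19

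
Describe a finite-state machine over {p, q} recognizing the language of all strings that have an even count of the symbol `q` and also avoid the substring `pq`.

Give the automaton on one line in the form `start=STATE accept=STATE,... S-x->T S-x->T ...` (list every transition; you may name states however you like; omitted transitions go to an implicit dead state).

Handle the two conditions separately and then intersect. One (2 states) tracks the count of `q`s modulo 2; the other (3 states) tracks partial matches of the forbidden pattern `pq`. Each combined state is a pair, one component from each; accept when both components accept. After merging equivalent states the machine shrinks.
A 4-state machine:
        p   q  
>* S0   S1  S2 
 * S1   S1  S3 
   S2   S3  S0 
   S3   S3  S3 
(> = start, * = accepting)

start=S0 accept=S0,S1 S0-p->S1 S0-q->S2 S1-p->S1 S1-q->S3 S2-p->S3 S2-q->S0 S3-p->S3 S3-q->S3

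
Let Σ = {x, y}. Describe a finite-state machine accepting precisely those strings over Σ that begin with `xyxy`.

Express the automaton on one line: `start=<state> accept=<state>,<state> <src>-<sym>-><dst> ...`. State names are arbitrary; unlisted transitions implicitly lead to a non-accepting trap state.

Check the first 4 symbols one by one: A through D record how many have matched `xyxy` so far; any wrong symbol goes to the dead state F. After all 4 match we enter the accepting sink E.
6 states suffice.
       x  y 
>  A   B  F 
   B   F  C 
   C   D  F 
   D   F  E 
 * E   E  E 
   F   F  F 
(> = start, * = accepting)

start=A accept=E A-x->B A-y->F B-x->F B-y->C C-x->D C-y->F D-x->F D-y->E E-x->E E-y->E F-x->F F-y->F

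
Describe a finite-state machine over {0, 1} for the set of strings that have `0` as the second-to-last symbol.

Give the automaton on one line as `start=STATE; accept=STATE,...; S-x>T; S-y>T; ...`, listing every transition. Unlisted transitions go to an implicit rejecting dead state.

Because acceptance depends on a position counted from the end, the machine has to buffer the most recent 2 symbols. Make each state the string of the last up-to-2 symbols read; on input `x` shift the window left and append `x`. Accept when the buffered window has length 2 and begins with `0`.
7 states suffice.
        0   1  
>  s0   s1  s2 
   s1   s3  s4 
   s2   s5  s6 
 * s3   s3  s4 
 * s4   s5  s6 
   s5   s3  s4 
   s6   s5  s6 
(> = start, * = accepting)

start=s0; accept=s3,s4; s0-0>s1; s0-1>s2; s1-0>s3; s1-1>s4; s2-0>s5; s2-1>s6; s3-0>s3; s3-1>s4; s4-0>s5; s4-1>s6; s5-0>s3; s5-1>s4; s6-0>s5; s6-1>s6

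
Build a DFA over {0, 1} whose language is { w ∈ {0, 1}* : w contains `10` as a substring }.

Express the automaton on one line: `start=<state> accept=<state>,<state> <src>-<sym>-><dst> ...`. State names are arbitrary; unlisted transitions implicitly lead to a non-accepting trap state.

States q0..q1 record the length of the longest prefix of `10` that matches the current input suffix. Reaching q2 means `10` has been seen, and we stay there forever. Accept from q2.
3 states suffice.
        0   1  
>  q0   q0  q1 
   q1   q2  q1 
 * q2   q2  q2 
(> = start, * = accepting)

start=q0 accept=q2 q0-0->q0 q0-1->q1 q1-0->q2 q1-1->q1 q2-0->q2 q2-1->q2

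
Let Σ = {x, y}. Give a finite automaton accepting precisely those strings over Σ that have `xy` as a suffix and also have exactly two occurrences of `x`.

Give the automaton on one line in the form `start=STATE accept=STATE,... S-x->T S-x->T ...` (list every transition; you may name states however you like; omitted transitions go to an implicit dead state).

Handle the two conditions separately and then intersect. One (3 states) tracks how much of the suffix `xy` has currently been matched; the other (4 states) tracks the count of `x`s, saturating at 3. Each combined state is a pair, one component from each; accept when both components accept.
A 10-state machine:
        x   y  
>  q0   q1  q0 
   q1   q2  q3 
   q2   q4  q5 
   q3   q2  q6 
   q4   q4  q7 
 * q5   q4  q8 
   q6   q2  q6 
   q7   q4  q9 
   q8   q4  q8 
   q9   q4  q9 
(> = start, * = accepting)

start=q0 accept=q5 q0-x->q1 q0-y->q0 q1-x->q2 q1-y->q3 q2-x->q4 q2-y->q5 q3-x->q2 q3-y->q6 q4-x->q4 q4-y->q7 q5-x->q4 q5-y->q8 q6-x->q2 q6-y->q6 q7-x->q4 q7-y->q9 q8-x->q4 q8-y->q8 q9-x->q4 q9-y->q9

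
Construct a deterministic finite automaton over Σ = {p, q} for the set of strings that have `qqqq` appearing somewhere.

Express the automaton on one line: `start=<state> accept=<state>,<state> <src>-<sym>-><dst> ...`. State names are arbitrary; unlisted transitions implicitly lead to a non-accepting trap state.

Track how much of `qqqq` has been matched so far: state S0 is no progress, S4 is the absorbing accept state reached once `qqqq` has occurred. Intermediate states record partial matches; on a mismatch, fall back to the longest reusable overlap.
        p   q  
>  S0   S0  S1 
   S1   S0  S2 
   S2   S0  S3 
   S3   S0  S4 
 * S4   S4  S4 
(> = start, * = accepting)

start=S0 accept=S4 S0-p->S0 S0-q->S1 S1-p->S0 S1-q->S2 S2-p->S0 S2-q->S3 S3-p->S0 S3-q->S4 S4-p->S4 S4-q->S4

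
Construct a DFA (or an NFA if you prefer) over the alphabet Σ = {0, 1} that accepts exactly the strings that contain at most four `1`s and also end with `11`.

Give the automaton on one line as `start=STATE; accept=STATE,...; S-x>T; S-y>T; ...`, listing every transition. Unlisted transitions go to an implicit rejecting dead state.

start=q0; accept=q3,q6,q9; q0-0>q0; q0-1>q1; q1-0>q2; q1-1>q3; q2-0>q2; q2-1>q4; q3-0>q5; q3-1>q6; q4-0>q5; q4-1>q6; q5-0>q5; q5-1>q7; q6-0>q8; q6-1>q9; q7-0>q8; q7-1>q9; q8-0>q8; q8-1>q8; q9-0>q8; q9-1>q8

Run two small machines in parallel and take their product. The first has 6 states tracking the count of `1`s, saturating at 5; the second has 3 states tracking how much of the suffix `11` has currently been matched. A product state is a pair (one from each), accepting exactly when both do. After merging equivalent states the machine shrinks.
10 states suffice.
        0   1  
>  q0   q0  q1 
   q1   q2  q3 
   q2   q2  q4 
 * q3   q5  q6 
   q4   q5  q6 
   q5   q5  q7 
 * q6   q8  q9 
   q7   q8  q9 
   q8   q8  q8 
 * q9   q8  q8 
(> = start, * = accepting)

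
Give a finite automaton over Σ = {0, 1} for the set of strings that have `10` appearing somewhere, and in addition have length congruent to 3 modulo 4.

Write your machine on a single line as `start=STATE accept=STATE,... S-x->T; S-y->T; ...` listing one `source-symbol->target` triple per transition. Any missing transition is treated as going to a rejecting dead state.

start=q0; accept=q8; q0-0->q1; q0-1->q2; q1-0->q3; q1-1->q4; q2-0->q5; q2-1->q4; q3-0->q6; q3-1->q7; q4-0->q8; q4-1->q7; q5-0->q8; q5-1->q8; q6-0->q0; q6-1->q9; q7-0->q10; q7-1->q9; q8-0->q10; q8-1->q10; q9-0->q11; q9-1->q2; q10-0->q11; q10-1->q11; q11-0->q5; q11-1->q5

Handle the two conditions separately and then intersect. One (3 states) tracks whether and how much of `10` has been seen; the other (4 states) tracks the input length modulo 4. Each combined state is a pair, one component from each; accept when both components accept.
With 12 states:
          0    1  
>  q0     q1   q2 
   q1     q3   q4 
   q2     q5   q4 
   q3     q6   q7 
   q4     q8   q7 
   q5     q8   q8 
   q6     q0   q9 
   q7    q10   q9 
 * q8    q10  q10 
   q9    q11   q2 
   q10   q11  q11 
   q11    q5   q5 
(> = start, * = accepting)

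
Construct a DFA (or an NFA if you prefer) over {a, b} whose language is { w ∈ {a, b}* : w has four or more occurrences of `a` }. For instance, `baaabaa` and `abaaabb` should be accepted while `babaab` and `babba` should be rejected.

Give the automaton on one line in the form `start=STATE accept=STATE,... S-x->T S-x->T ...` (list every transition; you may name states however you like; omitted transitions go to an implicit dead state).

Only the number of `a`s matters, and only up to 5. Make a chain s0 → s1 → s2 → s3 → s4 → s5 advanced by each `a` (with s5 absorbing); every other symbol self-loops. The accepting set is {s4, s5}.
A 6-state machine:
        a   b  
>  s0   s1  s0 
   s1   s2  s1 
   s2   s3  s2 
   s3   s4  s3 
 * s4   s5  s4 
 * s5   s5  s5 
(> = start, * = accepting)

start=s0 accept=s4,s5 s0-a->s1 s0-b->s0 s1-a->s2 s1-b->s1 s2-a->s3 s2-b->s2 s3-a->s4 s3-b->s3 s4-a->s5 s4-b->s4 s5-a->s5 s5-b->s5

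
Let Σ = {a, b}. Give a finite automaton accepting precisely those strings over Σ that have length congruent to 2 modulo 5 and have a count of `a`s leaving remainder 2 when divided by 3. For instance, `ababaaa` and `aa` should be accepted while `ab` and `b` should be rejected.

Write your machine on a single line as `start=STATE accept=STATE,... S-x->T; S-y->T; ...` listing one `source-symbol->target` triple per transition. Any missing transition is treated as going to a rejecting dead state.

Run two small machines in parallel and take their product. The first has 5 states tracking the input length modulo 5; the second has 3 states tracking the count of `a`s modulo 3. A product state is a pair (one from each), accepting exactly when both do.
With 15 states:
          a    b  
>  s0     s1   s2 
   s1     s3   s4 
   s2     s4   s5 
 * s3     s6   s7 
   s4     s7   s8 
   s5     s8   s6 
   s6     s9  s10 
   s7    s10  s11 
   s8    s11   s9 
   s9    s12  s13 
   s10   s13   s0 
   s11    s0  s12 
   s12    s2  s14 
   s13   s14   s1 
   s14    s5   s3 
(> = start, * = accepting)

start=s0; accept=s3; s0-a->s1; s0-b->s2; s1-a->s3; s1-b->s4; s2-a->s4; s2-b->s5; s3-a->s6; s3-b->s7; s4-a->s7; s4-b->s8; s5-a->s8; s5-b->s6; s6-a->s9; s6-b->s10; s7-a->s10; s7-b->s11; s8-a->s11; s8-b->s9; s9-a->s12; s9-b->s13; s10-a->s13; s10-b->s0; s11-a->s0; s11-b->s12; s12-a->s2; s12-b->s14; s13-a->s14; s13-b->s1; s14-a->s5; s14-b->s3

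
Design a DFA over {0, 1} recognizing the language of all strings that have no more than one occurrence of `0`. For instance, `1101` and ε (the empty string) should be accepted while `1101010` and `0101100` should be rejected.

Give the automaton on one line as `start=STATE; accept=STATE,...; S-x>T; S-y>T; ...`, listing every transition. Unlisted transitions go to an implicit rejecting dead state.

Count `0`s, saturating at 2: state q0 means no `0` yet, q1 means one `0` seen, q2 means more than one. Each `0` increments (capped at q2); other symbols loop. Accept from {q0, q1}.
        0   1  
>* q0   q1  q0 
 * q1   q2  q1 
   q2   q2  q2 
(> = start, * = accepting)

start=q0; accept=q0,q1; q0-0>q1; q0-1>q0; q1-0>q2; q1-1>q1; q2-0>q2; q2-1>q2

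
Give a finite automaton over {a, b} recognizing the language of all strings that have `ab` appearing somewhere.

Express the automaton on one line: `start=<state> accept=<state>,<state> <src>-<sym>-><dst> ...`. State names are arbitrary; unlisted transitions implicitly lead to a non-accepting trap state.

start=S0 accept=S2 S0-a->S1 S0-b->S0 S1-a->S1 S1-b->S2 S2-a->S2 S2-b->S2

States S0..S1 record the length of the longest prefix of `ab` that matches the current input suffix. Reaching S2 means `ab` has been seen, and we stay there forever. Accept from S2.
A 3-state machine:
        a   b  
>  S0   S1  S0 
   S1   S1  S2 
 * S2   S2  S2 
(> = start, * = accepting)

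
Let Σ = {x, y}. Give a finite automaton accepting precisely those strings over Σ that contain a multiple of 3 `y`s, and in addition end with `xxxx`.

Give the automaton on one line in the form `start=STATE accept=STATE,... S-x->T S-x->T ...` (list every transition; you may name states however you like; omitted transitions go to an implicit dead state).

Run two small machines in parallel and take their product. The first has 3 states tracking the count of `y`s modulo 3; the second has 5 states tracking how much of the suffix `xxxx` has currently been matched. A product state is a pair (one from each), accepting exactly when both do. After merging equivalent states the machine shrinks.
With 7 states:
        x   y  
>  s0   s1  s2 
   s1   s3  s2 
   s2   s2  s4 
   s3   s5  s2 
   s4   s4  s0 
   s5   s6  s2 
 * s6   s6  s2 
(> = start, * = accepting)

start=s0 accept=s6 s0-x->s1 s0-y->s2 s1-x->s3 s1-y->s2 s2-x->s2 s2-y->s4 s3-x->s5 s3-y->s2 s4-x->s4 s4-y->s0 s5-x->s6 s5-y->s2 s6-x->s6 s6-y->s2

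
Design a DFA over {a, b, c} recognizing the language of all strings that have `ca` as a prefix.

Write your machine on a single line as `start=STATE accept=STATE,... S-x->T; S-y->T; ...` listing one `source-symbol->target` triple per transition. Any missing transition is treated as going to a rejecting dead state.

Check the first 2 symbols one by one: q0 through q1 record how many have matched `ca` so far; any wrong symbol goes to the dead state q3. After all 2 match we enter the accepting sink q2.
A 4-state machine:
        a   b   c  
>  q0   q3  q3  q1 
   q1   q2  q3  q3 
 * q2   q2  q2  q2 
   q3   q3  q3  q3 
(> = start, * = accepting)

start=q0; accept=q2; q0-a->q3; q0-b->q3; q0-c->q1; q1-a->q2; q1-b->q3; q1-c->q3; q2-a->q2; q2-b->q2; q2-c->q2; q3-a->q3; q3-b->q3; q3-c->q3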